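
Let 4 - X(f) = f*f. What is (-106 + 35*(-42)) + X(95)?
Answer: -10597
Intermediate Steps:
X(f) = 4 - f² (X(f) = 4 - f*f = 4 - f²)
(-106 + 35*(-42)) + X(95) = (-106 + 35*(-42)) + (4 - 1*95²) = (-106 - 1470) + (4 - 1*9025) = -1576 + (4 - 9025) = -1576 - 9021 = -10597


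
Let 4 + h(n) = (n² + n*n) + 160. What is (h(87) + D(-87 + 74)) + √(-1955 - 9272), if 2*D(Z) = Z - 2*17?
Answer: 30541/2 + I*√11227 ≈ 15271.0 + 105.96*I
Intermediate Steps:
D(Z) = -17 + Z/2 (D(Z) = (Z - 2*17)/2 = (Z - 34)/2 = (-34 + Z)/2 = -17 + Z/2)
h(n) = 156 + 2*n² (h(n) = -4 + ((n² + n*n) + 160) = -4 + ((n² + n²) + 160) = -4 + (2*n² + 160) = -4 + (160 + 2*n²) = 156 + 2*n²)
(h(87) + D(-87 + 74)) + √(-1955 - 9272) = ((156 + 2*87²) + (-17 + (-87 + 74)/2)) + √(-1955 - 9272) = ((156 + 2*7569) + (-17 + (½)*(-13))) + √(-11227) = ((156 + 15138) + (-17 - 13/2)) + I*√11227 = (15294 - 47/2) + I*√11227 = 30541/2 + I*√11227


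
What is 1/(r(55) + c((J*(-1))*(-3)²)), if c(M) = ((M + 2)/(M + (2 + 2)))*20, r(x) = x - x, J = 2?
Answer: 7/160 ≈ 0.043750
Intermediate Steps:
r(x) = 0
c(M) = 20*(2 + M)/(4 + M) (c(M) = ((2 + M)/(M + 4))*20 = ((2 + M)/(4 + M))*20 = 20*(2 + M)/(4 + M))
1/(r(55) + c((J*(-1))*(-3)²)) = 1/(0 + 20*(2 + (2*(-1))*(-3)²)/(4 + (2*(-1))*(-3)²)) = 1/(0 + 20*(2 - 2*9)/(4 - 2*9)) = 1/(0 + 20*(2 - 18)/(4 - 18)) = 1/(0 + 20*(-16)/(-14)) = 1/(0 + 20*(-1/14)*(-16)) = 1/(0 + 160/7) = 1/(160/7) = 7/160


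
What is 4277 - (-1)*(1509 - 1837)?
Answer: 3949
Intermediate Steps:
4277 - (-1)*(1509 - 1837) = 4277 - (-1)*(-328) = 4277 - 1*328 = 4277 - 328 = 3949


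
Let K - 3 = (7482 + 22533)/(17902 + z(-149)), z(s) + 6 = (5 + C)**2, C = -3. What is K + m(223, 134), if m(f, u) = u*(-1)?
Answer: -462977/3580 ≈ -129.32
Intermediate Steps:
z(s) = -2 (z(s) = -6 + (5 - 3)**2 = -6 + 2**2 = -6 + 4 = -2)
m(f, u) = -u
K = 16743/3580 (K = 3 + (7482 + 22533)/(17902 - 2) = 3 + 30015/17900 = 3 + 30015*(1/17900) = 3 + 6003/3580 = 16743/3580 ≈ 4.6768)
K + m(223, 134) = 16743/3580 - 1*134 = 16743/3580 - 134 = -462977/3580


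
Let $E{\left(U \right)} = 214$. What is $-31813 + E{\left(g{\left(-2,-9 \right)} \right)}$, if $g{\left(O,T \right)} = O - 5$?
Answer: $-31599$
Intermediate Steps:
$g{\left(O,T \right)} = -5 + O$
$-31813 + E{\left(g{\left(-2,-9 \right)} \right)} = -31813 + 214 = -31599$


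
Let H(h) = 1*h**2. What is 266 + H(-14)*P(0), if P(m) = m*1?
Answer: 266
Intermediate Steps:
P(m) = m
H(h) = h**2
266 + H(-14)*P(0) = 266 + (-14)**2*0 = 266 + 196*0 = 266 + 0 = 266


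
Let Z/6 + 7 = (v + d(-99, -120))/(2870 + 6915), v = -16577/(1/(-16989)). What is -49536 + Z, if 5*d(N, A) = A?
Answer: 1204639044/9785 ≈ 1.2311e+5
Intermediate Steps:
d(N, A) = A/5
v = 281626653 (v = -16577/(-1/16989) = -16577*(-16989) = 281626653)
Z = 1689348804/9785 (Z = -42 + 6*((281626653 + (⅕)*(-120))/(2870 + 6915)) = -42 + 6*((281626653 - 24)/9785) = -42 + 6*(281626629*(1/9785)) = -42 + 6*(281626629/9785) = -42 + 1689759774/9785 = 1689348804/9785 ≈ 1.7265e+5)
-49536 + Z = -49536 + 1689348804/9785 = 1204639044/9785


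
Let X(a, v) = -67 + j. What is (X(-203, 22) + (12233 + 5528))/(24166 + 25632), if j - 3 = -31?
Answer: 8833/24899 ≈ 0.35475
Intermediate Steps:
j = -28 (j = 3 - 31 = -28)
X(a, v) = -95 (X(a, v) = -67 - 28 = -95)
(X(-203, 22) + (12233 + 5528))/(24166 + 25632) = (-95 + (12233 + 5528))/(24166 + 25632) = (-95 + 17761)/49798 = 17666*(1/49798) = 8833/24899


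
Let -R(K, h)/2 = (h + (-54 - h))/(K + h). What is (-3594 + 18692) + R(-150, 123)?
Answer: 15094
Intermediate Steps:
R(K, h) = 108/(K + h) (R(K, h) = -2*(h + (-54 - h))/(K + h) = -(-108)/(K + h) = 108/(K + h))
(-3594 + 18692) + R(-150, 123) = (-3594 + 18692) + 108/(-150 + 123) = 15098 + 108/(-27) = 15098 + 108*(-1/27) = 15098 - 4 = 15094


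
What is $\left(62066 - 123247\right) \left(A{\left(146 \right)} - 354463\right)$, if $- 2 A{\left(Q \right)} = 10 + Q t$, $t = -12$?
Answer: $21633112152$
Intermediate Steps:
$A{\left(Q \right)} = -5 + 6 Q$ ($A{\left(Q \right)} = - \frac{10 + Q \left(-12\right)}{2} = - \frac{10 - 12 Q}{2} = -5 + 6 Q$)
$\left(62066 - 123247\right) \left(A{\left(146 \right)} - 354463\right) = \left(62066 - 123247\right) \left(\left(-5 + 6 \cdot 146\right) - 354463\right) = - 61181 \left(\left(-5 + 876\right) - 354463\right) = - 61181 \left(871 - 354463\right) = \left(-61181\right) \left(-353592\right) = 21633112152$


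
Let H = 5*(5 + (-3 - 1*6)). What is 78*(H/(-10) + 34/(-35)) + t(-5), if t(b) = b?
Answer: 2633/35 ≈ 75.229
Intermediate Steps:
H = -20 (H = 5*(5 + (-3 - 6)) = 5*(5 - 9) = 5*(-4) = -20)
78*(H/(-10) + 34/(-35)) + t(-5) = 78*(-20/(-10) + 34/(-35)) - 5 = 78*(-20*(-⅒) + 34*(-1/35)) - 5 = 78*(2 - 34/35) - 5 = 78*(36/35) - 5 = 2808/35 - 5 = 2633/35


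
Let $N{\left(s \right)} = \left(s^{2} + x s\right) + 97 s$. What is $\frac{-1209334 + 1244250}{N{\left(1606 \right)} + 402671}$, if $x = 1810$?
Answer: $\frac{4988}{863507} \approx 0.0057764$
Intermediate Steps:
$N{\left(s \right)} = s^{2} + 1907 s$ ($N{\left(s \right)} = \left(s^{2} + 1810 s\right) + 97 s = s^{2} + 1907 s$)
$\frac{-1209334 + 1244250}{N{\left(1606 \right)} + 402671} = \frac{-1209334 + 1244250}{1606 \left(1907 + 1606\right) + 402671} = \frac{34916}{1606 \cdot 3513 + 402671} = \frac{34916}{5641878 + 402671} = \frac{34916}{6044549} = 34916 \cdot \frac{1}{6044549} = \frac{4988}{863507}$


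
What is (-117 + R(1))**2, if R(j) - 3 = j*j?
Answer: 12769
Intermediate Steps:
R(j) = 3 + j**2 (R(j) = 3 + j*j = 3 + j**2)
(-117 + R(1))**2 = (-117 + (3 + 1**2))**2 = (-117 + (3 + 1))**2 = (-117 + 4)**2 = (-113)**2 = 12769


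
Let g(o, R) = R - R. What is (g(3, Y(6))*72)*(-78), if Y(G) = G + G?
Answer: 0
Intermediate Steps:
Y(G) = 2*G
g(o, R) = 0
(g(3, Y(6))*72)*(-78) = (0*72)*(-78) = 0*(-78) = 0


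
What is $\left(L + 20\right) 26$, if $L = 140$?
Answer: $4160$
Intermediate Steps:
$\left(L + 20\right) 26 = \left(140 + 20\right) 26 = 160 \cdot 26 = 4160$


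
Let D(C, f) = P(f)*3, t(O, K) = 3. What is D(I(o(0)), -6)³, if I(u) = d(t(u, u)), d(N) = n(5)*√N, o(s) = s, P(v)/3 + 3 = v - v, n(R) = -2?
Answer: -19683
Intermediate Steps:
P(v) = -9 (P(v) = -9 + 3*(v - v) = -9 + 3*0 = -9 + 0 = -9)
d(N) = -2*√N
I(u) = -2*√3
D(C, f) = -27 (D(C, f) = -9*3 = -27)
D(I(o(0)), -6)³ = (-27)³ = -19683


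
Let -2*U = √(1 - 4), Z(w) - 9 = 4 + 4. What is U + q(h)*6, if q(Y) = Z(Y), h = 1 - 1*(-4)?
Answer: 102 - I*√3/2 ≈ 102.0 - 0.86602*I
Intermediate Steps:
h = 5 (h = 1 + 4 = 5)
Z(w) = 17 (Z(w) = 9 + (4 + 4) = 9 + 8 = 17)
q(Y) = 17
U = -I*√3/2 (U = -√(1 - 4)/2 = -I*√3/2 ≈ -0.86602*I)
U + q(h)*6 = -I*√3/2 + 17*6 = -I*√3/2 + 102 = 102 - I*√3/2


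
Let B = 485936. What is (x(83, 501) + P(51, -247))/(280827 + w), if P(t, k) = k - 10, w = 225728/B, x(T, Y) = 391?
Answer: 4069714/8529010925 ≈ 0.00047716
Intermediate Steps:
w = 14108/30371 (w = 225728/485936 = 225728*(1/485936) = 14108/30371 ≈ 0.46452)
P(t, k) = -10 + k
(x(83, 501) + P(51, -247))/(280827 + w) = (391 + (-10 - 247))/(280827 + 14108/30371) = (391 - 257)/(8529010925/30371) = 134*(30371/8529010925) = 4069714/8529010925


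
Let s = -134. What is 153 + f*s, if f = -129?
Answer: 17439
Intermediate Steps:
153 + f*s = 153 - 129*(-134) = 153 + 17286 = 17439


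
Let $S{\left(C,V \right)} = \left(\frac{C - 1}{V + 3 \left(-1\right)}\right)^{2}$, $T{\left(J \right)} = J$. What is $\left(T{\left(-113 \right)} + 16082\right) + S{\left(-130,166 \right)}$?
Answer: $\frac{424297522}{26569} \approx 15970.0$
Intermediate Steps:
$S{\left(C,V \right)} = \frac{\left(-1 + C\right)^{2}}{\left(-3 + V\right)^{2}}$ ($S{\left(C,V \right)} = \left(\frac{-1 + C}{V - 3}\right)^{2} = \left(\frac{-1 + C}{-3 + V}\right)^{2} = \frac{\left(-1 + C\right)^{2}}{\left(-3 + V\right)^{2}}$)
$\left(T{\left(-113 \right)} + 16082\right) + S{\left(-130,166 \right)} = \left(-113 + 16082\right) + \frac{\left(-1 - 130\right)^{2}}{\left(-3 + 166\right)^{2}} = 15969 + \frac{\left(-131\right)^{2}}{26569} = 15969 + 17161 \cdot \frac{1}{26569} = 15969 + \frac{17161}{26569} = \frac{424297522}{26569}$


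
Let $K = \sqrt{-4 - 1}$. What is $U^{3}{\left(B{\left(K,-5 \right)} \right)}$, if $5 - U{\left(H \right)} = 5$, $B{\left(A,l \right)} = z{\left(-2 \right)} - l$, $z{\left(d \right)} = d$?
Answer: $0$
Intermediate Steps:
$K = i \sqrt{5}$ ($K = \sqrt{-5} = i \sqrt{5} \approx 2.2361 i$)
$B{\left(A,l \right)} = -2 - l$
$U{\left(H \right)} = 0$ ($U{\left(H \right)} = 5 - 5 = 0$)
$U^{3}{\left(B{\left(K,-5 \right)} \right)} = 0^{3} = 0$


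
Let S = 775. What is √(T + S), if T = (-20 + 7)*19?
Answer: 4*√33 ≈ 22.978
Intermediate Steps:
T = -247 (T = -13*19 = -247)
√(T + S) = √(-247 + 775) = √528 = 4*√33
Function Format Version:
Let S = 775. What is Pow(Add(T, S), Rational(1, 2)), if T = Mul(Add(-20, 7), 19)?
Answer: Mul(4, Pow(33, Rational(1, 2))) ≈ 22.978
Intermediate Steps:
T = -247 (T = Mul(-13, 19) = -247)
Pow(Add(T, S), Rational(1, 2)) = Pow(Add(-247, 775), Rational(1, 2)) = Pow(528, Rational(1, 2)) = Mul(4, Pow(33, Rational(1, 2)))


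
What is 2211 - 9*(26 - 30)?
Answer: 2247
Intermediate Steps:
2211 - 9*(26 - 30) = 2211 - 9*(-4) = 2211 + 36 = 2247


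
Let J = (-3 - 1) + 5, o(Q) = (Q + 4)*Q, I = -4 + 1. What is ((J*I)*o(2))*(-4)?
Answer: 144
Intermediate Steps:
I = -3
o(Q) = Q*(4 + Q) (o(Q) = (4 + Q)*Q = Q*(4 + Q))
J = 1 (J = -4 + 5 = 1)
((J*I)*o(2))*(-4) = ((1*(-3))*(2*(4 + 2)))*(-4) = -6*6*(-4) = -3*12*(-4) = -36*(-4) = 144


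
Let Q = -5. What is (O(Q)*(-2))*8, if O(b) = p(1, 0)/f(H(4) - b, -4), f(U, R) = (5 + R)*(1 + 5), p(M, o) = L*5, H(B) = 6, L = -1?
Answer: 40/3 ≈ 13.333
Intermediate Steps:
p(M, o) = -5 (p(M, o) = -1*5 = -5)
f(U, R) = 30 + 6*R (f(U, R) = (5 + R)*6 = 30 + 6*R)
O(b) = -⅚ (O(b) = -5/(30 + 6*(-4)) = -5/(30 - 24) = -5/6 = -5*⅙ = -⅚)
(O(Q)*(-2))*8 = -⅚*(-2)*8 = (5/3)*8 = 40/3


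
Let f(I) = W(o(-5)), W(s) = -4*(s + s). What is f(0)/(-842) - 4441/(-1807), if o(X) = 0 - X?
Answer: 1905801/760747 ≈ 2.5052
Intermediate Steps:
o(X) = -X
W(s) = -8*s
f(I) = -40 (f(I) = -(-8)*(-5) = -8*5 = -40)
f(0)/(-842) - 4441/(-1807) = -40/(-842) - 4441/(-1807) = -40*(-1/842) - 4441*(-1/1807) = 20/421 + 4441/1807 = 1905801/760747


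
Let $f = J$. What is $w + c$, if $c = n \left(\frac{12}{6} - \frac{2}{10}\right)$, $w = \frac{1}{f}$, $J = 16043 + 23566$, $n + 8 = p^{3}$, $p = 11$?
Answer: $\frac{471624368}{198045} \approx 2381.4$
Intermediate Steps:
$n = 1323$ ($n = -8 + 11^{3} = -8 + 1331 = 1323$)
$J = 39609$
$f = 39609$
$w = \frac{1}{39609} \approx 2.5247 \cdot 10^{-5}$
$c = \frac{11907}{5}$ ($c = 1323 \left(\frac{12}{6} - \frac{2}{10}\right) = 1323 \left(12 \cdot \frac{1}{6} - \frac{1}{5}\right) = 1323 \left(2 - \frac{1}{5}\right) = 1323 \cdot \frac{9}{5} = \frac{11907}{5} \approx 2381.4$)
$w + c = \frac{1}{39609} + \frac{11907}{5} = \frac{471624368}{198045}$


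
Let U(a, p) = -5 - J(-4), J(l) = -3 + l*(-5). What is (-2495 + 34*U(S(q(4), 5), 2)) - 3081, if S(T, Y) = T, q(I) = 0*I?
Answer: -6324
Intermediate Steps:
q(I) = 0
J(l) = -3 - 5*l
U(a, p) = -22 (U(a, p) = -5 - (-3 - 5*(-4)) = -5 - (-3 + 20) = -5 - 1*17 = -5 - 17 = -22)
(-2495 + 34*U(S(q(4), 5), 2)) - 3081 = (-2495 + 34*(-22)) - 3081 = (-2495 - 748) - 3081 = -3243 - 3081 = -6324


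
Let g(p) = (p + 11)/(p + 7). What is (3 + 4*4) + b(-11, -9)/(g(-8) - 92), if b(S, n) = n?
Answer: 1814/95 ≈ 19.095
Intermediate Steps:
g(p) = (11 + p)/(7 + p)
(3 + 4*4) + b(-11, -9)/(g(-8) - 92) = (3 + 4*4) - 9/((11 - 8)/(7 - 8) - 92) = (3 + 16) - 9/(3/(-1) - 92) = 19 - 9/(-1*3 - 92) = 19 - 9/(-3 - 92) = 19 - 9/(-95) = 19 - 1/95*(-9) = 19 + 9/95 = 1814/95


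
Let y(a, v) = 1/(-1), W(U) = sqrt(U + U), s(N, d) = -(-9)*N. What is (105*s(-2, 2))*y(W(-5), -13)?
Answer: 1890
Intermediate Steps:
s(N, d) = 9*N
W(U) = sqrt(2)*sqrt(U) (W(U) = sqrt(2*U) = sqrt(2)*sqrt(U))
y(a, v) = -1
(105*s(-2, 2))*y(W(-5), -13) = (105*(9*(-2)))*(-1) = (105*(-18))*(-1) = -1890*(-1) = 1890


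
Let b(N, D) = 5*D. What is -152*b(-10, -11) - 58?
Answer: 8302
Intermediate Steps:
-152*b(-10, -11) - 58 = -760*(-11) - 58 = -152*(-55) - 58 = 8360 - 58 = 8302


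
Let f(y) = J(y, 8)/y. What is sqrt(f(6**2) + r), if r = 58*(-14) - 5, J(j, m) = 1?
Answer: I*sqrt(29411)/6 ≈ 28.583*I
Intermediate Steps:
r = -817 (r = -812 - 5 = -817)
f(y) = 1/y
sqrt(f(6**2) + r) = sqrt(1/(6**2) - 817) = sqrt(1/36 - 817) = sqrt(-29411/36) = I*sqrt(29411)/6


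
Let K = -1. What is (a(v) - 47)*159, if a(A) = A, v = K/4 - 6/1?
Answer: -33867/4 ≈ -8466.8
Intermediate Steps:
v = -25/4 (v = -1/4 - 6/1 = -1*1/4 - 6*1 = -1/4 - 6 = -25/4 ≈ -6.2500)
(a(v) - 47)*159 = (-25/4 - 47)*159 = -213/4*159 = -33867/4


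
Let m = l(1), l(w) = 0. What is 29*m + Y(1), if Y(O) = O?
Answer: 1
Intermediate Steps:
m = 0
29*m + Y(1) = 29*0 + 1 = 0 + 1 = 1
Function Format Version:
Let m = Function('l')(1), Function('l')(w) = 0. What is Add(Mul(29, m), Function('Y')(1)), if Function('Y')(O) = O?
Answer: 1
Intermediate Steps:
m = 0
Add(Mul(29, m), Function('Y')(1)) = Add(Mul(29, 0), 1) = Add(0, 1) = 1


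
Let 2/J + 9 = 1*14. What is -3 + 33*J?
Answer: 51/5 ≈ 10.200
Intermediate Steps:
J = ⅖ (J = 2/(-9 + 1*14) = 2/(-9 + 14) = 2/5 = 2*(⅕) = ⅖ ≈ 0.40000)
-3 + 33*J = -3 + 33*(⅖) = -3 + 66/5 = 51/5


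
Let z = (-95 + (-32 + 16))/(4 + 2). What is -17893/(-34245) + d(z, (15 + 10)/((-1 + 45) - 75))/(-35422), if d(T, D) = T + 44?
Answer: 1265865197/2426052780 ≈ 0.52178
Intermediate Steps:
z = -37/2 (z = (-95 - 16)/6 = -111*⅙ = -37/2 ≈ -18.500)
d(T, D) = 44 + T
-17893/(-34245) + d(z, (15 + 10)/((-1 + 45) - 75))/(-35422) = -17893/(-34245) + (44 - 37/2)/(-35422) = -17893*(-1/34245) + (51/2)*(-1/35422) = 17893/34245 - 51/70844 = 1265865197/2426052780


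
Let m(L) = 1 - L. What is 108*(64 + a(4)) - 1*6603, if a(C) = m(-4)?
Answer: 849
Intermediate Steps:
a(C) = 5 (a(C) = 1 - 1*(-4) = 1 + 4 = 5)
108*(64 + a(4)) - 1*6603 = 108*(64 + 5) - 1*6603 = 108*69 - 6603 = 7452 - 6603 = 849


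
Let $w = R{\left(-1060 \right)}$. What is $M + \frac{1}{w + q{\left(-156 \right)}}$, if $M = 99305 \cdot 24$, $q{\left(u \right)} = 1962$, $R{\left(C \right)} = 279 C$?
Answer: $\frac{700166982959}{293778} \approx 2.3833 \cdot 10^{6}$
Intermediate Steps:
$w = -295740$ ($w = 279 \left(-1060\right) = -295740$)
$M = 2383320$
$M + \frac{1}{w + q{\left(-156 \right)}} = 2383320 + \frac{1}{-295740 + 1962} = 2383320 + \frac{1}{-293778} = 2383320 - \frac{1}{293778} = \frac{700166982959}{293778}$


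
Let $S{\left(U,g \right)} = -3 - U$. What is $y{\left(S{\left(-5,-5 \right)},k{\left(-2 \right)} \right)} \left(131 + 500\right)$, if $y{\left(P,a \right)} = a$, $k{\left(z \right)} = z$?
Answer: $-1262$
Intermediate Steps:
$y{\left(S{\left(-5,-5 \right)},k{\left(-2 \right)} \right)} \left(131 + 500\right) = - 2 \left(131 + 500\right) = \left(-2\right) 631 = -1262$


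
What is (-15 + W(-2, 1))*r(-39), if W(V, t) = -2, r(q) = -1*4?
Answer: 68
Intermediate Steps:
r(q) = -4
(-15 + W(-2, 1))*r(-39) = (-15 - 2)*(-4) = -17*(-4) = 68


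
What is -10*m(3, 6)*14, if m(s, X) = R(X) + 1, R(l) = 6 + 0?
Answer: -980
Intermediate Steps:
R(l) = 6
m(s, X) = 7 (m(s, X) = 6 + 1 = 7)
-10*m(3, 6)*14 = -10*7*14 = -70*14 = -980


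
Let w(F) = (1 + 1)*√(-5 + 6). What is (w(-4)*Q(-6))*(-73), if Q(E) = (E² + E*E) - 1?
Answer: -10366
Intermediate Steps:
Q(E) = -1 + 2*E² (Q(E) = (E² + E²) - 1 = 2*E² - 1 = -1 + 2*E²)
w(F) = 2 (w(F) = 2*√1 = 2*1 = 2)
(w(-4)*Q(-6))*(-73) = (2*(-1 + 2*(-6)²))*(-73) = (2*(-1 + 2*36))*(-73) = (2*(-1 + 72))*(-73) = (2*71)*(-73) = 142*(-73) = -10366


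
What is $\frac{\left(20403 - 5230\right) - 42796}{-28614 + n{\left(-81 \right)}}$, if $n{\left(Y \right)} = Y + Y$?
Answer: $\frac{27623}{28776} \approx 0.95993$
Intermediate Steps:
$n{\left(Y \right)} = 2 Y$
$\frac{\left(20403 - 5230\right) - 42796}{-28614 + n{\left(-81 \right)}} = \frac{\left(20403 - 5230\right) - 42796}{-28614 + 2 \left(-81\right)} = \frac{\left(20403 - 5230\right) - 42796}{-28614 - 162} = \frac{15173 - 42796}{-28776} = \left(-27623\right) \left(- \frac{1}{28776}\right) = \frac{27623}{28776}$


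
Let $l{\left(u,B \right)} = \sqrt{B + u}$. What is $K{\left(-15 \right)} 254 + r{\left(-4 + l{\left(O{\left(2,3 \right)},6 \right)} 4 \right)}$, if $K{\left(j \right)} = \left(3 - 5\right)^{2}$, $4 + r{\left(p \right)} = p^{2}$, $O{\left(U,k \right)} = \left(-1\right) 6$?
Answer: $1028$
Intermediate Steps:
$O{\left(U,k \right)} = -6$
$r{\left(p \right)} = -4 + p^{2}$
$K{\left(j \right)} = 4$ ($K{\left(j \right)} = \left(-2\right)^{2} = 4$)
$K{\left(-15 \right)} 254 + r{\left(-4 + l{\left(O{\left(2,3 \right)},6 \right)} 4 \right)} = 4 \cdot 254 - \left(4 - \left(-4 + \sqrt{6 - 6} \cdot 4\right)^{2}\right) = 1016 - \left(4 - \left(-4 + \sqrt{0} \cdot 4\right)^{2}\right) = 1016 - \left(4 - \left(-4 + 0 \cdot 4\right)^{2}\right) = 1016 - \left(4 - \left(-4 + 0\right)^{2}\right) = 1016 - \left(4 - \left(-4\right)^{2}\right) = 1016 + \left(-4 + 16\right) = 1016 + 12 = 1028$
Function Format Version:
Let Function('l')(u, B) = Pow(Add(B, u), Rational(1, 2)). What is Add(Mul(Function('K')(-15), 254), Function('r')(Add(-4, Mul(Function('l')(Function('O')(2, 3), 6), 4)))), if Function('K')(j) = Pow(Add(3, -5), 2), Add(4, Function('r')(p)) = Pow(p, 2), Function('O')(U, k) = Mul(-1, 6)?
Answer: 1028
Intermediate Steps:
Function('O')(U, k) = -6
Function('r')(p) = Add(-4, Pow(p, 2))
Function('K')(j) = 4 (Function('K')(j) = Pow(-2, 2) = 4)
Add(Mul(Function('K')(-15), 254), Function('r')(Add(-4, Mul(Function('l')(Function('O')(2, 3), 6), 4)))) = Add(Mul(4, 254), Add(-4, Pow(Add(-4, Mul(Pow(Add(6, -6), Rational(1, 2)), 4)), 2))) = Add(1016, Add(-4, Pow(Add(-4, Mul(Pow(0, Rational(1, 2)), 4)), 2))) = Add(1016, Add(-4, Pow(Add(-4, Mul(0, 4)), 2))) = Add(1016, Add(-4, Pow(Add(-4, 0), 2))) = Add(1016, Add(-4, Pow(-4, 2))) = Add(1016, Add(-4, 16)) = Add(1016, 12) = 1028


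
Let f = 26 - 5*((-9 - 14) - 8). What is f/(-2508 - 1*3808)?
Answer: -181/6316 ≈ -0.028657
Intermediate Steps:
f = 181 (f = 26 - 5*(-23 - 8) = 26 - 5*(-31) = 26 + 155 = 181)
f/(-2508 - 1*3808) = 181/(-2508 - 1*3808) = 181/(-2508 - 3808) = 181/(-6316) = 181*(-1/6316) = -181/6316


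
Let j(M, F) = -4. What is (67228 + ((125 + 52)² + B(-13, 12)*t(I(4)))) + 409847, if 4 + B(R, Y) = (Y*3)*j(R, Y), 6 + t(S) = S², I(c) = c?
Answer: 506924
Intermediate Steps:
t(S) = -6 + S²
B(R, Y) = -4 - 12*Y (B(R, Y) = -4 + (Y*3)*(-4) = -4 + (3*Y)*(-4) = -4 - 12*Y)
(67228 + ((125 + 52)² + B(-13, 12)*t(I(4)))) + 409847 = (67228 + ((125 + 52)² + (-4 - 12*12)*(-6 + 4²))) + 409847 = (67228 + (177² + (-4 - 144)*(-6 + 16))) + 409847 = (67228 + (31329 - 148*10)) + 409847 = (67228 + (31329 - 1480)) + 409847 = (67228 + 29849) + 409847 = 97077 + 409847 = 506924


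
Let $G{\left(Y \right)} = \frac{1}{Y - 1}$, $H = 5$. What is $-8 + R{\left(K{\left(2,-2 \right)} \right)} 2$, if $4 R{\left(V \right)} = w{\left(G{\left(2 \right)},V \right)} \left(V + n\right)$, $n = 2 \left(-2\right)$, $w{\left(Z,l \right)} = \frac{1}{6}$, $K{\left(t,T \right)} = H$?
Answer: $- \frac{95}{12} \approx -7.9167$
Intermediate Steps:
$G{\left(Y \right)} = \frac{1}{-1 + Y}$
$K{\left(t,T \right)} = 5$
$w{\left(Z,l \right)} = \frac{1}{6}$
$n = -4$
$R{\left(V \right)} = - \frac{1}{6} + \frac{V}{24}$ ($R{\left(V \right)} = \frac{\frac{1}{6} \left(V - 4\right)}{4} = \frac{\frac{1}{6} \left(-4 + V\right)}{4} = \frac{- \frac{2}{3} + \frac{V}{6}}{4} = - \frac{1}{6} + \frac{V}{24}$)
$-8 + R{\left(K{\left(2,-2 \right)} \right)} 2 = -8 + \left(- \frac{1}{6} + \frac{1}{24} \cdot 5\right) 2 = -8 + \left(- \frac{1}{6} + \frac{5}{24}\right) 2 = -8 + \frac{1}{24} \cdot 2 = -8 + \frac{1}{12} = - \frac{95}{12}$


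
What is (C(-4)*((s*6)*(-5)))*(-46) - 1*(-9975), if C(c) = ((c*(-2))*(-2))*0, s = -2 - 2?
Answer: 9975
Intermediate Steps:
s = -4
C(c) = 0 (C(c) = (-2*c*(-2))*0 = (4*c)*0 = 0)
(C(-4)*((s*6)*(-5)))*(-46) - 1*(-9975) = (0*(-4*6*(-5)))*(-46) - 1*(-9975) = (0*(-24*(-5)))*(-46) + 9975 = (0*120)*(-46) + 9975 = 0*(-46) + 9975 = 0 + 9975 = 9975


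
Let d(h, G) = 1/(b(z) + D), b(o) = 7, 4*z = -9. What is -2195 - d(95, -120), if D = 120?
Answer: -278766/127 ≈ -2195.0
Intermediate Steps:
z = -9/4 (z = (1/4)*(-9) = -9/4 ≈ -2.2500)
d(h, G) = 1/127 (d(h, G) = 1/(7 + 120) = 1/127)
-2195 - d(95, -120) = -2195 - 1*1/127 = -2195 - 1/127 = -278766/127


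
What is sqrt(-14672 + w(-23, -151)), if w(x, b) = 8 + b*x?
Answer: 19*I*sqrt(31) ≈ 105.79*I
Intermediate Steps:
sqrt(-14672 + w(-23, -151)) = sqrt(-14672 + (8 - 151*(-23))) = sqrt(-14672 + (8 + 3473)) = sqrt(-14672 + 3481) = sqrt(-11191) = 19*I*sqrt(31)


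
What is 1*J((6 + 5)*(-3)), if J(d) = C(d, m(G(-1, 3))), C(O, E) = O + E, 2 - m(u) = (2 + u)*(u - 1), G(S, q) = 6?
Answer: -71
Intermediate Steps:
m(u) = 2 - (-1 + u)*(2 + u) (m(u) = 2 - (2 + u)*(u - 1) = 2 - (2 + u)*(-1 + u) = 2 - (-1 + u)*(2 + u))
C(O, E) = E + O
J(d) = -38 + d (J(d) = (4 - 1*6 - 1*6²) + d = (4 - 6 - 1*36) + d = (4 - 6 - 36) + d = -38 + d)
1*J((6 + 5)*(-3)) = 1*(-38 + (6 + 5)*(-3)) = 1*(-38 + 11*(-3)) = 1*(-38 - 33) = 1*(-71) = -71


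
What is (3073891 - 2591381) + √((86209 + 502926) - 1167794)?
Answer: 482510 + I*√578659 ≈ 4.8251e+5 + 760.7*I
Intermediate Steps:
(3073891 - 2591381) + √((86209 + 502926) - 1167794) = 482510 + √(589135 - 1167794) = 482510 + √(-578659) = 482510 + I*√578659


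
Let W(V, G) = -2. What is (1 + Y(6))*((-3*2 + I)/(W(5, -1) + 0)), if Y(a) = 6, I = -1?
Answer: 49/2 ≈ 24.500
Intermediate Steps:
(1 + Y(6))*((-3*2 + I)/(W(5, -1) + 0)) = (1 + 6)*((-3*2 - 1)/(-2 + 0)) = 7*((-6 - 1)/(-2)) = 7*(-7*(-½)) = 7*(7/2) = 49/2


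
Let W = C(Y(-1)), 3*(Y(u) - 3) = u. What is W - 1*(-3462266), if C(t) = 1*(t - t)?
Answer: 3462266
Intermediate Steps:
Y(u) = 3 + u/3
C(t) = 0 (C(t) = 1*0 = 0)
W = 0
W - 1*(-3462266) = 0 - 1*(-3462266) = 0 + 3462266 = 3462266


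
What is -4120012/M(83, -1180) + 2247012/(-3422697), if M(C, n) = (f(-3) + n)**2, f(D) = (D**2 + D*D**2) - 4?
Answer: -1445670386501/412093859699 ≈ -3.5081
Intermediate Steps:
f(D) = -4 + D**2 + D**3 (f(D) = (D**2 + D**3) - 4 = -4 + D**2 + D**3)
M(C, n) = (-22 + n)**2 (M(C, n) = ((-4 + (-3)**2 + (-3)**3) + n)**2 = ((-4 + 9 - 27) + n)**2 = (-22 + n)**2)
-4120012/M(83, -1180) + 2247012/(-3422697) = -4120012/(-22 - 1180)**2 + 2247012/(-3422697) = -4120012/((-1202)**2) + 2247012*(-1/3422697) = -4120012/1444804 - 749004/1140899 = -4120012*1/1444804 - 749004/1140899 = -1030003/361201 - 749004/1140899 = -1445670386501/412093859699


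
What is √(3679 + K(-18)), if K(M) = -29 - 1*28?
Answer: √3622 ≈ 60.183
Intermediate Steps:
K(M) = -57 (K(M) = -29 - 28 = -57)
√(3679 + K(-18)) = √(3679 - 57) = √3622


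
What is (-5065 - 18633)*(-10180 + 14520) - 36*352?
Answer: -102861992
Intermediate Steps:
(-5065 - 18633)*(-10180 + 14520) - 36*352 = -23698*4340 - 12672 = -102849320 - 12672 = -102861992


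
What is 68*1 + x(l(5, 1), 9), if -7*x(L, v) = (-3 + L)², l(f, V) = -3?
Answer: 440/7 ≈ 62.857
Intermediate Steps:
x(L, v) = -(-3 + L)²/7
68*1 + x(l(5, 1), 9) = 68*1 - (-3 - 3)²/7 = 68 - ⅐*(-6)² = 68 - ⅐*36 = 68 - 36/7 = 440/7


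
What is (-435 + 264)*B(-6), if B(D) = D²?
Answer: -6156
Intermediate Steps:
(-435 + 264)*B(-6) = (-435 + 264)*(-6)² = -171*36 = -6156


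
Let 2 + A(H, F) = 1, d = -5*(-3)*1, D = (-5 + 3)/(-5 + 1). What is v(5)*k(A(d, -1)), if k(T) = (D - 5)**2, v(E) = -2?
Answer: -81/2 ≈ -40.500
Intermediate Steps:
D = 1/2 (D = -2/(-4) = -2*(-1/4) = 1/2 ≈ 0.50000)
d = 15 (d = 15*1 = 15)
A(H, F) = -1 (A(H, F) = -2 + 1 = -1)
k(T) = 81/4 (k(T) = (1/2 - 5)**2 = (-9/2)**2 = 81/4)
v(5)*k(A(d, -1)) = -2*81/4 = -81/2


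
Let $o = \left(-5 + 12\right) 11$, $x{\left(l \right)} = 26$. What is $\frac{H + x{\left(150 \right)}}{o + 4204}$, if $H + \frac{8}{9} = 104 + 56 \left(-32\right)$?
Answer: $- \frac{14966}{38529} \approx -0.38843$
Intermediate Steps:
$o = 77$ ($o = 7 \cdot 11 = 77$)
$H = - \frac{15200}{9}$ ($H = - \frac{8}{9} + \left(104 + 56 \left(-32\right)\right) = - \frac{8}{9} + \left(104 - 1792\right) = - \frac{8}{9} - 1688 = - \frac{15200}{9} \approx -1688.9$)
$\frac{H + x{\left(150 \right)}}{o + 4204} = \frac{- \frac{15200}{9} + 26}{77 + 4204} = - \frac{14966}{9 \cdot 4281} = \left(- \frac{14966}{9}\right) \frac{1}{4281} = - \frac{14966}{38529}$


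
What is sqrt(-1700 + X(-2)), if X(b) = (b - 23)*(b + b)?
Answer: 40*I ≈ 40.0*I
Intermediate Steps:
X(b) = 2*b*(-23 + b) (X(b) = (-23 + b)*(2*b) = 2*b*(-23 + b))
sqrt(-1700 + X(-2)) = sqrt(-1700 + 2*(-2)*(-23 - 2)) = sqrt(-1700 + 2*(-2)*(-25)) = sqrt(-1700 + 100) = sqrt(-1600) = 40*I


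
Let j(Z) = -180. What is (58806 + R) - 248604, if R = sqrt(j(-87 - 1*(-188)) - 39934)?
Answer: -189798 + I*sqrt(40114) ≈ -1.898e+5 + 200.28*I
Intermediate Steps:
R = I*sqrt(40114) (R = sqrt(-180 - 39934) = sqrt(-40114) = I*sqrt(40114) ≈ 200.28*I)
(58806 + R) - 248604 = (58806 + I*sqrt(40114)) - 248604 = -189798 + I*sqrt(40114)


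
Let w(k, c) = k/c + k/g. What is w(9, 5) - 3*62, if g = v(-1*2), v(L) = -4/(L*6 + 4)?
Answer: -831/5 ≈ -166.20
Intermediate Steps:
v(L) = -4/(4 + 6*L) (v(L) = -4/(6*L + 4) = -4/(4 + 6*L))
g = 1/2 (g = -2/(2 + 3*(-1*2)) = -2/(2 + 3*(-2)) = -2/(2 - 6) = -2/(-4) = -2*(-1/4) = 1/2 ≈ 0.50000)
w(k, c) = 2*k + k/c (w(k, c) = k/c + k/(1/2) = k/c + k*2 = k/c + 2*k = 2*k + k/c)
w(9, 5) - 3*62 = (2*9 + 9/5) - 3*62 = (18 + 9*(1/5)) - 186 = (18 + 9/5) - 186 = 99/5 - 186 = -831/5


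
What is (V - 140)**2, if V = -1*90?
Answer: 52900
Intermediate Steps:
V = -90
(V - 140)**2 = (-90 - 140)**2 = (-230)**2 = 52900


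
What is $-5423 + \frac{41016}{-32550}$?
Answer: $- \frac{29426611}{5425} \approx -5424.3$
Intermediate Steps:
$-5423 + \frac{41016}{-32550} = -5423 + 41016 \left(- \frac{1}{32550}\right) = -5423 - \frac{6836}{5425} = - \frac{29426611}{5425}$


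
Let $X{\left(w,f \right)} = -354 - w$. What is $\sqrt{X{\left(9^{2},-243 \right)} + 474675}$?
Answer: $8 \sqrt{7410} \approx 688.65$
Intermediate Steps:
$\sqrt{X{\left(9^{2},-243 \right)} + 474675} = \sqrt{\left(-354 - 9^{2}\right) + 474675} = \sqrt{\left(-354 - 81\right) + 474675} = \sqrt{-435 + 474675} = \sqrt{474240} = 8 \sqrt{7410}$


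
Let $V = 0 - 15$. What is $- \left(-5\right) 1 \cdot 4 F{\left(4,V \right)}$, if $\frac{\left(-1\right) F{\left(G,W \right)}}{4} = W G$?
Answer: $4800$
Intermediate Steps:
$V = -15$
$F{\left(G,W \right)} = - 4 G W$ ($F{\left(G,W \right)} = - 4 W G = - 4 G W$)
$- \left(-5\right) 1 \cdot 4 F{\left(4,V \right)} = - \left(-5\right) 1 \cdot 4 \left(\left(-4\right) 4 \left(-15\right)\right) = - \left(-5\right) 4 \cdot 240 = - \left(-20\right) 240 = \left(-1\right) \left(-4800\right) = 4800$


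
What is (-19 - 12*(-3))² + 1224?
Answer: 1513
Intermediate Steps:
(-19 - 12*(-3))² + 1224 = (-19 + 36)² + 1224 = 17² + 1224 = 289 + 1224 = 1513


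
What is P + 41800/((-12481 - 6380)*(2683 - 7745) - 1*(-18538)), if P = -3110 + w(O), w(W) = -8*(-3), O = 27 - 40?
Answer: -7367277733/2387323 ≈ -3086.0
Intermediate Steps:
O = -13
w(W) = 24
P = -3086 (P = -3110 + 24 = -3086)
P + 41800/((-12481 - 6380)*(2683 - 7745) - 1*(-18538)) = -3086 + 41800/((-12481 - 6380)*(2683 - 7745) - 1*(-18538)) = -3086 + 41800/(-18861*(-5062) + 18538) = -3086 + 41800/(95474382 + 18538) = -3086 + 41800/95492920 = -3086 + 41800*(1/95492920) = -3086 + 1045/2387323 = -7367277733/2387323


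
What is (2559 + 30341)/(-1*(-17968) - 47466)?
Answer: -2350/2107 ≈ -1.1153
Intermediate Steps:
(2559 + 30341)/(-1*(-17968) - 47466) = 32900/(17968 - 47466) = 32900/(-29498) = 32900*(-1/29498) = -2350/2107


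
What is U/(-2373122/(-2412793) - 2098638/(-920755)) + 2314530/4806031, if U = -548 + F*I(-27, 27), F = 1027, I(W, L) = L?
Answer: 290229299960713465184185/34837203076683178364 ≈ 8331.0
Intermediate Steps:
U = 27181 (U = -548 + 1027*27 = -548 + 27729 = 27181)
U/(-2373122/(-2412793) - 2098638/(-920755)) + 2314530/4806031 = 27181/(-2373122/(-2412793) - 2098638/(-920755)) + 2314530/4806031 = 27181/(-2373122*(-1/2412793) - 2098638*(-1/920755)) + 2314530*(1/4806031) = 27181/(2373122/2412793 + 2098638/920755) + 2314530/4806031 = 27181/(7248643023044/2221591218715) + 2314530/4806031 = 27181*(2221591218715/7248643023044) + 2314530/4806031 = 60385070915892415/7248643023044 + 2314530/4806031 = 290229299960713465184185/34837203076683178364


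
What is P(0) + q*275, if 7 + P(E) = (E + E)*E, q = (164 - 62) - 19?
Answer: 22818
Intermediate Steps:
q = 83 (q = 102 - 19 = 83)
P(E) = -7 + 2*E² (P(E) = -7 + (E + E)*E = -7 + (2*E)*E = -7 + 2*E²)
P(0) + q*275 = (-7 + 2*0²) + 83*275 = (-7 + 2*0) + 22825 = (-7 + 0) + 22825 = -7 + 22825 = 22818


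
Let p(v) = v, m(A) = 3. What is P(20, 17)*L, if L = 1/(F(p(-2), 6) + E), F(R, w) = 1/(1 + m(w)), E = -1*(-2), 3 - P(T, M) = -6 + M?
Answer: -32/9 ≈ -3.5556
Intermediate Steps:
P(T, M) = 9 - M (P(T, M) = 3 - (-6 + M) = 3 + (6 - M) = 9 - M)
E = 2
F(R, w) = 1/4 (F(R, w) = 1/(1 + 3) = 1/4)
L = 4/9 (L = 1/(1/4 + 2) = 1/(9/4) = 4/9 ≈ 0.44444)
P(20, 17)*L = (9 - 1*17)*(4/9) = (9 - 17)*(4/9) = -8*4/9 = -32/9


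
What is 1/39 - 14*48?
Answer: -26207/39 ≈ -671.97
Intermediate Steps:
1/39 - 14*48 = 1/39 - 672 = -26207/39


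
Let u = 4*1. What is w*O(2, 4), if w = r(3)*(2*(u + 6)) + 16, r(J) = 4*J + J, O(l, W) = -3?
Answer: -948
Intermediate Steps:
r(J) = 5*J
u = 4
w = 316 (w = (5*3)*(2*(4 + 6)) + 16 = 15*(2*10) + 16 = 15*20 + 16 = 300 + 16 = 316)
w*O(2, 4) = 316*(-3) = -948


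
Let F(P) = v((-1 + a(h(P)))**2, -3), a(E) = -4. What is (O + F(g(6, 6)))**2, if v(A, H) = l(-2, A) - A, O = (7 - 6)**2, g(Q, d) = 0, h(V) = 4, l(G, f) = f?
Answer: 1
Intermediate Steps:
O = 1 (O = 1**2 = 1)
v(A, H) = 0 (v(A, H) = A - A = 0)
F(P) = 0
(O + F(g(6, 6)))**2 = (1 + 0)**2 = 1**2 = 1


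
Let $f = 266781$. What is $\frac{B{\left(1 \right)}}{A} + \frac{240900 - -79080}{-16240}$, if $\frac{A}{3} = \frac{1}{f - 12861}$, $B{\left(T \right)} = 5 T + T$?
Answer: $\frac{412350081}{812} \approx 5.0782 \cdot 10^{5}$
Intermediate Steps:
$B{\left(T \right)} = 6 T$
$A = \frac{1}{84640}$ ($A = \frac{3}{266781 - 12861} = \frac{3}{253920} = 3 \cdot \frac{1}{253920} = \frac{1}{84640} \approx 1.1815 \cdot 10^{-5}$)
$\frac{B{\left(1 \right)}}{A} + \frac{240900 - -79080}{-16240} = 6 \cdot 1 \frac{1}{\frac{1}{84640}} + \frac{240900 - -79080}{-16240} = 6 \cdot 84640 + \left(240900 + 79080\right) \left(- \frac{1}{16240}\right) = 507840 + 319980 \left(- \frac{1}{16240}\right) = 507840 - \frac{15999}{812} = \frac{412350081}{812}$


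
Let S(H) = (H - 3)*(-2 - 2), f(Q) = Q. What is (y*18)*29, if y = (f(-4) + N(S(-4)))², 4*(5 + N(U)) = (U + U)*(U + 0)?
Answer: 76571658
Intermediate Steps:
S(H) = 12 - 4*H (S(H) = (-3 + H)*(-4) = 12 - 4*H)
N(U) = -5 + U²/2 (N(U) = -5 + ((U + U)*(U + 0))/4 = -5 + ((2*U)*U)/4 = -5 + (2*U²)/4 = -5 + U²/2)
y = 146689 (y = (-4 + (-5 + (12 - 4*(-4))²/2))² = (-4 + (-5 + (12 + 16)²/2))² = (-4 + (-5 + (½)*28²))² = (-4 + (-5 + (½)*784))² = (-4 + (-5 + 392))² = (-4 + 387)² = 383² = 146689)
(y*18)*29 = (146689*18)*29 = 2640402*29 = 76571658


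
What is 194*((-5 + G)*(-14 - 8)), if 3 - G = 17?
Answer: 81092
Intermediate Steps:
G = -14 (G = 3 - 1*17 = 3 - 17 = -14)
194*((-5 + G)*(-14 - 8)) = 194*((-5 - 14)*(-14 - 8)) = 194*(-19*(-22)) = 194*418 = 81092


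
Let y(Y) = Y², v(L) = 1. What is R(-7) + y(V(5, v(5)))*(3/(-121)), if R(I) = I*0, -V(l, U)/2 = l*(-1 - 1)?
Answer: -1200/121 ≈ -9.9174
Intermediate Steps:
V(l, U) = 4*l (V(l, U) = -2*l*(-1 - 1) = -2*l*(-2) = -(-4)*l = 4*l)
R(I) = 0
R(-7) + y(V(5, v(5)))*(3/(-121)) = 0 + (4*5)²*(3/(-121)) = 0 + 20²*(3*(-1/121)) = 0 + 400*(-3/121) = 0 - 1200/121 = -1200/121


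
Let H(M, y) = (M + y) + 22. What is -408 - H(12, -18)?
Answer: -424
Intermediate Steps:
H(M, y) = 22 + M + y
-408 - H(12, -18) = -408 - (22 + 12 - 18) = -408 - 1*16 = -408 - 16 = -424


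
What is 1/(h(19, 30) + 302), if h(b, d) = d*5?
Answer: 1/452 ≈ 0.0022124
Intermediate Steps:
h(b, d) = 5*d
1/(h(19, 30) + 302) = 1/(5*30 + 302) = 1/(150 + 302) = 1/452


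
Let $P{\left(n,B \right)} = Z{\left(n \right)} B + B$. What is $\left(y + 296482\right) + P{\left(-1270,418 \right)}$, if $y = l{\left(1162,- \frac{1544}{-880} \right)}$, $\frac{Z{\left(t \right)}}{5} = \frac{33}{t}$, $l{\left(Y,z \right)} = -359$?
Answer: $\frac{37653810}{127} \approx 2.9649 \cdot 10^{5}$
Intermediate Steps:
$Z{\left(t \right)} = \frac{165}{t}$ ($Z{\left(t \right)} = 5 \frac{33}{t} = \frac{165}{t}$)
$P{\left(n,B \right)} = B + \frac{165 B}{n}$ ($P{\left(n,B \right)} = \frac{165}{n} B + B = \frac{165 B}{n} + B = B + \frac{165 B}{n}$)
$y = -359$
$\left(y + 296482\right) + P{\left(-1270,418 \right)} = \left(-359 + 296482\right) + \frac{418 \left(165 - 1270\right)}{-1270} = 296123 + 418 \left(- \frac{1}{1270}\right) \left(-1105\right) = 296123 + \frac{46189}{127} = \frac{37653810}{127}$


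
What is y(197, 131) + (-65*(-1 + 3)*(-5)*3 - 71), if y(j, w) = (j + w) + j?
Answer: 2404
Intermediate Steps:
y(j, w) = w + 2*j
y(197, 131) + (-65*(-1 + 3)*(-5)*3 - 71) = (131 + 2*197) + (-65*(-1 + 3)*(-5)*3 - 71) = (131 + 394) + (-65*2*(-5)*3 - 71) = 525 + (-(-650)*3 - 71) = 525 + (-65*(-30) - 71) = 525 + (1950 - 71) = 525 + 1879 = 2404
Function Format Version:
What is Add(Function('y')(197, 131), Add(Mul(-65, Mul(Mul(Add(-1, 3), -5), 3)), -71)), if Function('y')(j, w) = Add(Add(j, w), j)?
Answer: 2404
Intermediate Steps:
Function('y')(j, w) = Add(w, Mul(2, j))
Add(Function('y')(197, 131), Add(Mul(-65, Mul(Mul(Add(-1, 3), -5), 3)), -71)) = Add(Add(131, Mul(2, 197)), Add(Mul(-65, Mul(Mul(Add(-1, 3), -5), 3)), -71)) = Add(Add(131, 394), Add(Mul(-65, Mul(Mul(2, -5), 3)), -71)) = Add(525, Add(Mul(-65, Mul(-10, 3)), -71)) = Add(525, Add(Mul(-65, -30), -71)) = Add(525, Add(1950, -71)) = Add(525, 1879) = 2404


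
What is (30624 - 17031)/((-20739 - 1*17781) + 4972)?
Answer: -13593/33548 ≈ -0.40518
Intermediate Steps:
(30624 - 17031)/((-20739 - 1*17781) + 4972) = 13593/((-20739 - 17781) + 4972) = 13593/(-38520 + 4972) = 13593/(-33548) = 13593*(-1/33548) = -13593/33548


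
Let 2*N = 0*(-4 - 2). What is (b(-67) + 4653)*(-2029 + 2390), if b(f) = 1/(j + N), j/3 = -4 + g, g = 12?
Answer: 40313953/24 ≈ 1.6797e+6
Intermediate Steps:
N = 0 (N = (0*(-4 - 2))/2 = (0*(-6))/2 = (1/2)*0 = 0)
j = 24 (j = 3*(-4 + 12) = 3*8 = 24)
b(f) = 1/24 (b(f) = 1/(24 + 0) = 1/24)
(b(-67) + 4653)*(-2029 + 2390) = (1/24 + 4653)*(-2029 + 2390) = (111673/24)*361 = 40313953/24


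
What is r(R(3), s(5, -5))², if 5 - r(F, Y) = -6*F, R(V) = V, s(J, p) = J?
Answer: 529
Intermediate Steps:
r(F, Y) = 5 + 6*F (r(F, Y) = 5 - (-6)*F = 5 + 6*F)
r(R(3), s(5, -5))² = (5 + 6*3)² = (5 + 18)² = 23² = 529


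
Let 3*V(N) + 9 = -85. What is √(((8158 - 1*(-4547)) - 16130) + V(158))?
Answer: I*√31107/3 ≈ 58.791*I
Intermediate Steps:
V(N) = -94/3 (V(N) = -3 + (⅓)*(-85) = -3 - 85/3 = -94/3)
√(((8158 - 1*(-4547)) - 16130) + V(158)) = √(((8158 - 1*(-4547)) - 16130) - 94/3) = √(((8158 + 4547) - 16130) - 94/3) = √((12705 - 16130) - 94/3) = √(-3425 - 94/3) = √(-10369/3) = I*√31107/3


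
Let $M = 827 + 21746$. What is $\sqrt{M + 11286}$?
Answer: $7 \sqrt{691} \approx 184.01$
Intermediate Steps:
$M = 22573$
$\sqrt{M + 11286} = \sqrt{22573 + 11286} = \sqrt{33859} = 7 \sqrt{691}$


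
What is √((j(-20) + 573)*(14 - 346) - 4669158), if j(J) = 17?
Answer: I*√4865038 ≈ 2205.7*I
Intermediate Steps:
√((j(-20) + 573)*(14 - 346) - 4669158) = √((17 + 573)*(14 - 346) - 4669158) = √(590*(-332) - 4669158) = √(-195880 - 4669158) = √(-4865038) = I*√4865038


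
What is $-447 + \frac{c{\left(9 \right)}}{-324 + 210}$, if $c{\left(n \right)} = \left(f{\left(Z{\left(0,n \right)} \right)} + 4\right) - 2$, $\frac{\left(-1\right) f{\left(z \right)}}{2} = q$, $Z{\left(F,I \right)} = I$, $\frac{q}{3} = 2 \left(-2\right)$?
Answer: $- \frac{25492}{57} \approx -447.23$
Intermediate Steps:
$q = -12$ ($q = 3 \cdot 2 \left(-2\right) = 3 \left(-4\right) = -12$)
$f{\left(z \right)} = 24$ ($f{\left(z \right)} = \left(-2\right) \left(-12\right) = 24$)
$c{\left(n \right)} = 26$ ($c{\left(n \right)} = \left(24 + 4\right) - 2 = 28 - 2 = 26$)
$-447 + \frac{c{\left(9 \right)}}{-324 + 210} = -447 + \frac{26}{-324 + 210} = -447 + \frac{26}{-114} = -447 + 26 \left(- \frac{1}{114}\right) = -447 - \frac{13}{57} = - \frac{25492}{57}$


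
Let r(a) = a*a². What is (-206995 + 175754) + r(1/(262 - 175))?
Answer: -20572292222/658503 ≈ -31241.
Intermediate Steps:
r(a) = a³
(-206995 + 175754) + r(1/(262 - 175)) = (-206995 + 175754) + (1/(262 - 175))³ = -31241 + (1/87)³ = -31241 + 1/658503 = -20572292222/658503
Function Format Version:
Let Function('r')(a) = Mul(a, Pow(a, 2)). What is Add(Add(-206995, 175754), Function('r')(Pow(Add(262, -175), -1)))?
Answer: Rational(-20572292222, 658503) ≈ -31241.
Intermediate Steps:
Function('r')(a) = Pow(a, 3)
Add(Add(-206995, 175754), Function('r')(Pow(Add(262, -175), -1))) = Add(Add(-206995, 175754), Pow(Pow(Add(262, -175), -1), 3)) = Add(-31241, Pow(Pow(87, -1), 3)) = Add(-31241, Pow(Rational(1, 87), 3)) = Add(-31241, Rational(1, 658503)) = Rational(-20572292222, 658503)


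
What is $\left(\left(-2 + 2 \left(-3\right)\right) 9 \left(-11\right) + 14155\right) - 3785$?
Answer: $11162$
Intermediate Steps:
$\left(\left(-2 + 2 \left(-3\right)\right) 9 \left(-11\right) + 14155\right) - 3785 = \left(\left(-2 - 6\right) 9 \left(-11\right) + 14155\right) - 3785 = \left(\left(-8\right) 9 \left(-11\right) + 14155\right) - 3785 = \left(\left(-72\right) \left(-11\right) + 14155\right) - 3785 = \left(792 + 14155\right) - 3785 = 14947 - 3785 = 11162$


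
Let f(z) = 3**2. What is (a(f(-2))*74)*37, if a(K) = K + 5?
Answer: 38332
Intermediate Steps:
f(z) = 9
a(K) = 5 + K
(a(f(-2))*74)*37 = ((5 + 9)*74)*37 = (14*74)*37 = 1036*37 = 38332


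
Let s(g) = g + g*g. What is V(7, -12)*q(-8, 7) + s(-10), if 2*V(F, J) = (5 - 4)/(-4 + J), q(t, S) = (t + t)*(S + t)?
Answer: 179/2 ≈ 89.500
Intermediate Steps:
q(t, S) = 2*t*(S + t) (q(t, S) = (2*t)*(S + t) = 2*t*(S + t))
V(F, J) = 1/(2*(-4 + J)) (V(F, J) = ((5 - 4)/(-4 + J))/2 = (1/(-4 + J))/2 = 1/(2*(-4 + J)))
s(g) = g + g²
V(7, -12)*q(-8, 7) + s(-10) = (1/(2*(-4 - 12)))*(2*(-8)*(7 - 8)) - 10*(1 - 10) = ((½)/(-16))*(2*(-8)*(-1)) - 10*(-9) = ((½)*(-1/16))*16 + 90 = -1/32*16 + 90 = -½ + 90 = 179/2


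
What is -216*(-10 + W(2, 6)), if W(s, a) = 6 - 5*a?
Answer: 7344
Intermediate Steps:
-216*(-10 + W(2, 6)) = -216*(-10 + (6 - 5*6)) = -216*(-10 + (6 - 30)) = -216*(-10 - 24) = -216*(-34) = -27*(-272) = 7344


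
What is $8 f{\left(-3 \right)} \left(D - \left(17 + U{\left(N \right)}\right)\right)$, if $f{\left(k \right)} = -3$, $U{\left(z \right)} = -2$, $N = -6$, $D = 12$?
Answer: $72$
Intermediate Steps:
$8 f{\left(-3 \right)} \left(D - \left(17 + U{\left(N \right)}\right)\right) = 8 \left(-3\right) \left(12 - 15\right) = - 24 \left(12 + \left(-17 + 2\right)\right) = - 24 \left(12 - 15\right) = \left(-24\right) \left(-3\right) = 72$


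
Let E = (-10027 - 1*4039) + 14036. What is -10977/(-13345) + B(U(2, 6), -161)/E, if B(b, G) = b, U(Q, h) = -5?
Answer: 79207/80070 ≈ 0.98922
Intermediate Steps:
E = -30 (E = (-10027 - 4039) + 14036 = -14066 + 14036 = -30)
-10977/(-13345) + B(U(2, 6), -161)/E = -10977/(-13345) - 5/(-30) = -10977*(-1/13345) - 5*(-1/30) = 10977/13345 + 1/6 = 79207/80070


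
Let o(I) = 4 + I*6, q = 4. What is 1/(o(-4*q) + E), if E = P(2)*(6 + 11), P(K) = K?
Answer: -1/58 ≈ -0.017241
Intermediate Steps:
o(I) = 4 + 6*I
E = 34 (E = 2*(6 + 11) = 2*17 = 34)
1/(o(-4*q) + E) = 1/((4 + 6*(-4*4)) + 34) = 1/((4 + 6*(-16)) + 34) = 1/((4 - 96) + 34) = 1/(-92 + 34) = 1/(-58) = -1/58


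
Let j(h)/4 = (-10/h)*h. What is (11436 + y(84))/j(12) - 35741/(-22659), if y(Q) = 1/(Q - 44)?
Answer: -10307970019/36254400 ≈ -284.32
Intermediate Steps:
y(Q) = 1/(-44 + Q)
j(h) = -40 (j(h) = 4*((-10/h)*h) = 4*(-10) = -40)
(11436 + y(84))/j(12) - 35741/(-22659) = (11436 + 1/(-44 + 84))/(-40) - 35741/(-22659) = (11436 + 1/40)*(-1/40) - 35741*(-1/22659) = (11436 + 1/40)*(-1/40) + 35741/22659 = (457441/40)*(-1/40) + 35741/22659 = -457441/1600 + 35741/22659 = -10307970019/36254400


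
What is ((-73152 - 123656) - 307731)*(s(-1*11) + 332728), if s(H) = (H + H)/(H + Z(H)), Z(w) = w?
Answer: -167874756931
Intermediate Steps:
s(H) = 1 (s(H) = (H + H)/(H + H) = (2*H)/((2*H)) = (2*H)*(1/(2*H)) = 1)
((-73152 - 123656) - 307731)*(s(-1*11) + 332728) = ((-73152 - 123656) - 307731)*(1 + 332728) = (-196808 - 307731)*332729 = -504539*332729 = -167874756931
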